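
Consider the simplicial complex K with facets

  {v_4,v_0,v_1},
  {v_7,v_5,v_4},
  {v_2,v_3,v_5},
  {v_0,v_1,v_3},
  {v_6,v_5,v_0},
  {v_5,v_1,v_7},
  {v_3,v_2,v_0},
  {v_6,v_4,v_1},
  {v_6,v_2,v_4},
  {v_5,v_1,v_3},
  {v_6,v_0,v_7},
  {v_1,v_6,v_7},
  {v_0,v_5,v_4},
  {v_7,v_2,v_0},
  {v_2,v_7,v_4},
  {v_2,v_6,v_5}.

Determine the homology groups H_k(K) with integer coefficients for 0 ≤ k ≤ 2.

K has 8 vertices, 24 edges, 16 triangles.
rank ∂_0 = 0, rank ∂_1 = 7 ⇒ b_0 = 8 − 0 − 7 = 1; all invariant factors of ∂_1 are 1 so no torsion. So H_0 ≅ Z.
rank ∂_1 = 7, rank ∂_2 = 15 ⇒ b_1 = 24 − 7 − 15 = 2; all invariant factors of ∂_2 are 1 so no torsion. So H_1 ≅ Z^2.
rank ∂_2 = 15, rank ∂_3 = 0 ⇒ b_2 = 16 − 15 − 0 = 1. So H_2 ≅ Z.

H_0 = Z,  H_1 = Z^2,  H_2 = Z.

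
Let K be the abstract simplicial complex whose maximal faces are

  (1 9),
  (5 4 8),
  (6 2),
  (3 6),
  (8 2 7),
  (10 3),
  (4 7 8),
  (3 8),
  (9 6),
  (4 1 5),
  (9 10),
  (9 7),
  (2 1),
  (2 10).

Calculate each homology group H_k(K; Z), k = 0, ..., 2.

H_0 = Z,  H_1 = Z^6,  H_2 = 0.

K has 10 vertices, 19 edges, 4 triangles.
rank ∂_0 = 0, rank ∂_1 = 9 ⇒ b_0 = 10 − 0 − 9 = 1; all invariant factors of ∂_1 are 1 so no torsion. So H_0 = Z.
rank ∂_1 = 9, rank ∂_2 = 4 ⇒ b_1 = 19 − 9 − 4 = 6; all invariant factors of ∂_2 are 1 so no torsion. So H_1 = Z^6.
rank ∂_2 = 4, rank ∂_3 = 0 ⇒ b_2 = 4 − 4 − 0 = 0. So H_2 = 0.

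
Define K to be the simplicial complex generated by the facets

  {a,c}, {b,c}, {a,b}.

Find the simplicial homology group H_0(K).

H_0 = Z.

We work with the vertex ordering a < b < c. The simplices of K, each written with vertices in increasing order, are:

  0-simplices (3): a, b, c
  1-simplices (3): ab, ac, bc

so the chain groups are C_0 ≅ Z^3, C_1 ≅ Z^3.

∂_1: C_1 → C_0 is given by ∂[p,q] = [q] − [p]. For instance
  ∂ab = b − a.
This gives a 3×3 integer matrix of rank 2; reducing to Smith normal form yields diagonal entries (1,1).

From H_k ≅ ker(∂_k) / im(∂_{k+1}) we obtain:

  H_0: rank C_0 − rank ∂_1 = 3 − 2 = 1, and the invariant factors of ∂_1 are all 1, so H_0 ≅ Z.

(K is a triangulation of the circle S^1.)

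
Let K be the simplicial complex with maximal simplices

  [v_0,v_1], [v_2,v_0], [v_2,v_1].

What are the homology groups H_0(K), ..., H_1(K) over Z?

H_0 ≅ Z,  H_1 ≅ Z.

Order the vertices as v_0 < v_1 < v_2. Listing each simplex with vertices in this order, K has dimension 1 with simplices:

  0-simplices (3): [v_0], [v_1], [v_2]
  1-simplices (3): [v_0,v_1], [v_0,v_2], [v_1,v_2]

giving chain groups C_0 ≅ Z^3, C_1 ≅ Z^3.

Boundary ∂_1: C_1 → C_0 sends each edge [p,q] (with p < q) to q − p. For instance
  ∂[v_0,v_2] = [v_2] − [v_0].
This gives a 3×3 integer matrix of rank 2; reducing to Smith normal form yields diagonal entries (1,1).

From H_k ≅ ker(∂_k) / im(∂_{k+1}) we obtain:

  H_0: rank C_0 − rank ∂_1 = 3 − 2 = 1, and the invariant factors of ∂_1 are all 1, so H_0 = Z.
  H_1: rank ker ∂_1 − rank ∂_2 = (3 − 2) − 0 = 1, and there is no ∂_2, so H_1 = Z.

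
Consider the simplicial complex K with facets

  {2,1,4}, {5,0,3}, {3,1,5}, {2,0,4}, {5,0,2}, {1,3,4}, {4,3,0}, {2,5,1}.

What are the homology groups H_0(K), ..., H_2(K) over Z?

H_0 = Z,  H_1 = 0,  H_2 = Z.

Fix the vertex order 0 < 1 < 2 < 3 < 4 < 5 and write every simplex with vertices in increasing order. Then dim K = 2 and the simplices of K are:

  0-simplices (6): [0], [1], [2], [3], [4], [5]
  1-simplices (12): [0,2], [0,3], [0,4], [0,5], [1,2], [1,3], [1,4], [1,5], [2,4], [2,5], [3,4], [3,5]
  2-simplices (8): [0,2,4], [0,2,5], [0,3,4], [0,3,5], [1,2,4], [1,2,5], [1,3,4], [1,3,5]

so the chain groups are C_0 ≅ Z^6, C_1 ≅ Z^12, C_2 ≅ Z^8.

Boundary ∂_1: C_1 → C_0 is given by ∂[p,q] = [q] − [p].
The resulting 6×12 matrix has rank 5, and its Smith normal form has invariant factors (1,1,1,1,1).

∂_2: C_2 → C_1 maps a triangle to the signed sum of its edges. For instance
  ∂[1,3,4] = [3,4] − [1,4] + [1,3],
  ∂[0,2,4] = [2,4] − [0,4] + [0,2].
The resulting 12×8 matrix has rank 7, and its Smith normal form has invariant factors (1,1,1,1,1,1,1).

Now H_k = ker ∂_k / im ∂_{k+1}, so:

  H_0: rank C_0 − rank ∂_1 = 6 − 5 = 1, and the invariant factors of ∂_1 are all 1, so H_0 ≅ Z.
  H_1: rank ker ∂_1 − rank ∂_2 = (12 − 5) − 7 = 0, and the invariant factors of ∂_2 are all 1, so H_1 ≅ 0.
  H_2: rank ker ∂_2 − rank ∂_3 = (8 − 7) − 0 = 1, and there is no ∂_3, so H_2 ≅ Z.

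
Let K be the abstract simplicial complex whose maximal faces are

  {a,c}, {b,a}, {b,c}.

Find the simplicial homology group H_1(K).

Fix the vertex order a < b < c and write every simplex with vertices in increasing order. Then dim K = 1 and the simplices of K are:

  0-simplices (3): a, b, c
  1-simplices (3): ab, ac, bc

so the chain groups are C_0 ≅ Z^3, C_1 ≅ Z^3.

∂_1: C_1 → C_0 sends each edge [p,q] (with p < q) to q − p. For instance
  ∂ac = c − a.
The 3×3 boundary matrix has rank 2 and Smith normal form diag(1,1).

Computing H_k = (kernel of ∂_k) / (image of ∂_{k+1}):

  H_1: rank ker ∂_1 − rank ∂_2 = (3 − 2) − 0 = 1, and there is no ∂_2, so H_1 ≅ Z.

(K is a triangulation of the circle S^1.)

H_1 ≅ Z.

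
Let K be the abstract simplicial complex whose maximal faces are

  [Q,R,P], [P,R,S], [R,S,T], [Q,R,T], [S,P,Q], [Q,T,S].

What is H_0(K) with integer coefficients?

H_0 ≅ Z.

Order the vertices as P < Q < R < S < T. Listing each simplex with vertices in this order, K has dimension 2 with simplices:

  0-simplices (5): P, Q, R, S, T
  1-simplices (9): PQ, PR, PS, QR, QS, QT, RS, RT, ST
  2-simplices (6): PQR, PQS, PRS, QRT, QST, RST

giving chain groups C_0 ≅ Z^5, C_1 ≅ Z^9, C_2 ≅ Z^6.

Boundary ∂_1: C_1 → C_0 sends each edge [p,q] (with p < q) to q − p.
As a 5×9 matrix over Z this has rank 4, with invariant factors (1,1,1,1).

Boundary ∂_2: C_2 → C_1 sends each 2-simplex [p,q,r] to [q,r] − [p,r] + [p,q]. For instance
  ∂PQS = QS − PS + PQ,
  ∂PRS = RS − PS + PR.
As a 9×6 matrix over Z this has rank 5, with invariant factors (1,1,1,1,1).

Now H_k = ker ∂_k / im ∂_{k+1}, so:

  H_0: rank C_0 − rank ∂_1 = 5 − 4 = 1, and the invariant factors of ∂_1 are all 1, so H_0 = Z.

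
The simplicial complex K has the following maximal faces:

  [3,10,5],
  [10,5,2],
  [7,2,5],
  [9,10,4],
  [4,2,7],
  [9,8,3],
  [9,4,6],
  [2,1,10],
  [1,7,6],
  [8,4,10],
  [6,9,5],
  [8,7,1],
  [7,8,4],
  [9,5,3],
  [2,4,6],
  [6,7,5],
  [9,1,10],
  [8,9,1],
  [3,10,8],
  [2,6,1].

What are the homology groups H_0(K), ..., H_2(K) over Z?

We work with the vertex ordering 1 < 2 < 3 < 4 < 5 < 6 < 7 < 8 < 9 < 10. The simplices of K, each written with vertices in increasing order, are:

  0-simplices (10): [1], [2], [3], [4], [5], [6], [7], [8], [9], [10]
  1-simplices (30): (30 of them)
  2-simplices (20): (20 of them)

so the chain groups are C_0 ≅ Z^10, C_1 ≅ Z^30, C_2 ≅ Z^20.

∂_1: C_1 → C_0 sends each edge [p,q] (with p < q) to q − p.
This gives a 10×30 integer matrix of rank 9; reducing to Smith normal form yields diagonal entries (1,1,1,1,1,1,1,1,1).

The boundary map ∂_2: C_2 → C_1 sends each 2-simplex [p,q,r] to [q,r] − [p,r] + [p,q]. For instance
  ∂[3,8,9] = [8,9] − [3,9] + [3,8],
  ∂[2,4,7] = [4,7] − [2,7] + [2,4].
The 30×20 boundary matrix has rank 20 and Smith normal form diag(1,1,1,1,1,1,1,1,1,1,1,1,1,1,1,1,1,1,1,2).

Reading off H_k = ker ∂_k / im ∂_{k+1}:

  H_0: rank C_0 − rank ∂_1 = 10 − 9 = 1, and the invariant factors of ∂_1 are all 1, so H_0 ≅ Z.
  H_1: rank ker ∂_1 − rank ∂_2 = (30 − 9) − 20 = 1, and ∂_2 has invariant factor 2 > 1, so H_1 ≅ Z ⊕ Z/2.
  H_2: rank ker ∂_2 − rank ∂_3 = (20 − 20) − 0 = 0, and there is no ∂_3, so H_2 ≅ 0.

As a check, the Euler characteristic is 10 − 30 + 20 = 0, which agrees with 1 − 1 + 0 = 0.

H_0 = Z,  H_1 = Z ⊕ Z/2,  H_2 = 0.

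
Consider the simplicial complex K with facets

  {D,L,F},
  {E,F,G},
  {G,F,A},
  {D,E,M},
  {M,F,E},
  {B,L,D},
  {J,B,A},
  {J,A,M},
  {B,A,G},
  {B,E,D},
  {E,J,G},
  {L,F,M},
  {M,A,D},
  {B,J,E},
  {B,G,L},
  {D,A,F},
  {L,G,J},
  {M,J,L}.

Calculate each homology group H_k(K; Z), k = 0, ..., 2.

Order the vertices as A < B < D < E < F < G < J < L < M. Listing each simplex with vertices in this order, K has dimension 2 with simplices:

  0-simplices (9): A, B, D, E, F, G, J, L, M
  1-simplices (27): AB, AD, AF, AG, AJ, AM, BD, BE, BG, BJ, BL, DE, DF, DL, DM, EF, EG, EJ, EM, FG, FL, FM, GJ, GL, JL, JM, LM
  2-simplices (18): ABG, ABJ, ADF, ADM, AFG, AJM, BDE, BDL, BEJ, BGL, DEM, DFL, EFG, EFM, EGJ, FLM, GJL, JLM

giving chain groups C_0 ≅ Z^9, C_1 ≅ Z^27, C_2 ≅ Z^18.

∂_1: C_1 → C_0 sends each edge [p,q] (with p < q) to q − p.
This gives a 9×27 integer matrix of rank 8; reducing to Smith normal form yields diagonal entries (1,1,1,1,1,1,1,1).

The boundary map ∂_2: C_2 → C_1 maps a triangle to the signed sum of its edges. For instance
  ∂ADF = DF − AF + AD,
  ∂BDE = DE − BE + BD.
The 27×18 boundary matrix has rank 18 and Smith normal form diag(1,1,1,1,1,1,1,1,1,1,1,1,1,1,1,1,1,2).

Reading off H_k = ker ∂_k / im ∂_{k+1}:

  H_0: rank C_0 − rank ∂_1 = 9 − 8 = 1, and the invariant factors of ∂_1 are all 1, so H_0 ≅ Z.
  H_1: rank ker ∂_1 − rank ∂_2 = (27 − 8) − 18 = 1, and ∂_2 has invariant factor 2 > 1, so H_1 ≅ Z ⊕ Z_2.
  H_2: rank ker ∂_2 − rank ∂_3 = (18 − 18) − 0 = 0, and there is no ∂_3, so H_2 ≅ 0.

H_0 ≅ Z,  H_1 ≅ Z ⊕ Z_2,  H_2 = 0.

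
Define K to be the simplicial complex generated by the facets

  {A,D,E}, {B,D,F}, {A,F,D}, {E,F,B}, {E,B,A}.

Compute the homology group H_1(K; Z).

K has 5 vertices, 10 edges, 5 triangles.
rank ∂_1 = 4, rank ∂_2 = 5 ⇒ b_1 = 10 − 4 − 5 = 1; all invariant factors of ∂_2 are 1 so no torsion. So H_1 = Z.

H_1 ≅ Z.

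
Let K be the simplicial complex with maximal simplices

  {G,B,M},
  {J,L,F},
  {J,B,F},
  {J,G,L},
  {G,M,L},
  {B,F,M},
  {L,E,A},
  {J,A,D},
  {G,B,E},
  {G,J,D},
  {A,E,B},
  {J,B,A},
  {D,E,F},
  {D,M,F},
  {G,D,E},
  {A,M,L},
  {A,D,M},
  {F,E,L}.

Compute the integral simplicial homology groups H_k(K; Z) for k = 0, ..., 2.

Fix the vertex order A < B < D < E < F < G < J < L < M and write every simplex with vertices in increasing order. Then dim K = 2 and the simplices of K are:

  0-simplices (9): A, B, D, E, F, G, J, L, M
  1-simplices (27): AB, AD, AE, AJ, AL, AM, BE, BF, BG, BJ, BM, DE, DF, DG, DJ, DM, EF, EG, EL, FJ, FL, FM, GJ, GL, GM, JL, LM
  2-simplices (18): ABE, ABJ, ADJ, ADM, AEL, ALM, BEG, BFJ, BFM, BGM, DEF, DEG, DFM, DGJ, EFL, FJL, GJL, GLM

giving chain groups C_0 ≅ Z^9, C_1 ≅ Z^27, C_2 ≅ Z^18.

Boundary ∂_1: C_1 → C_0 sends each edge [p,q] (with p < q) to q − p.
The 9×27 boundary matrix has rank 8 and Smith normal form diag(1,1,1,1,1,1,1,1).

∂_2: C_2 → C_1 sends each 2-simplex [p,q,r] to [q,r] − [p,r] + [p,q]. For instance
  ∂DFM = FM − DM + DF,
  ∂AEL = EL − AL + AE.
As a 27×18 matrix over Z this has rank 17, with invariant factors (1,1,1,1,1,1,1,1,1,1,1,1,1,1,1,1,1).

From H_k ≅ ker(∂_k) / im(∂_{k+1}) we obtain:

  H_0: rank C_0 − rank ∂_1 = 9 − 8 = 1, and the invariant factors of ∂_1 are all 1, so H_0 = Z.
  H_1: rank ker ∂_1 − rank ∂_2 = (27 − 8) − 17 = 2, and the invariant factors of ∂_2 are all 1, so H_1 = Z^2.
  H_2: rank ker ∂_2 − rank ∂_3 = (18 − 17) − 0 = 1, and there is no ∂_3, so H_2 = Z.

H_0 ≅ Z,  H_1 ≅ Z^2,  H_2 ≅ Z.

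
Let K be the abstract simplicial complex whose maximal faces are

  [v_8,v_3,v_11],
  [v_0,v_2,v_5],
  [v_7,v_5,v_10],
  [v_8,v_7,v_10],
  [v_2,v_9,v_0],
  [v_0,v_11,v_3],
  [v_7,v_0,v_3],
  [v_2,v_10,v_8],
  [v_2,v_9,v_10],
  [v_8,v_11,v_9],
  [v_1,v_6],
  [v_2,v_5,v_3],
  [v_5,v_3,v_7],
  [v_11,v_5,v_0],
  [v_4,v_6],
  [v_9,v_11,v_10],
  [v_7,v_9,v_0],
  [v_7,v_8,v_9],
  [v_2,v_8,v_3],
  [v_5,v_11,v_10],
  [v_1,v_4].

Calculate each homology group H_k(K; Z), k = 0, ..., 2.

Take the total order v_0 < v_1 < v_2 < v_3 < v_4 < v_5 < v_6 < v_7 < v_8 < v_9 < v_10 < v_11 on the vertex set. Then K (dimension 2) consists of the simplices:

  0-simplices (12): [v_0], [v_1], [v_2], [v_3], [v_4], [v_5], [v_6], [v_7], [v_8], [v_9], [v_10], [v_11]
  1-simplices (30): (30 of them)
  2-simplices (18): (18 of them)

Hence C_0 ≅ Z^12, C_1 ≅ Z^30, C_2 ≅ Z^18.

Boundary ∂_1: C_1 → C_0 maps an edge to its endpoints' difference, ∂[p,q] = q − p. For instance
  ∂[v_2,v_9] = [v_9] − [v_2].
This gives a 12×30 integer matrix of rank 10; reducing to Smith normal form yields diagonal entries (1,1,1,1,1,1,1,1,1,1).

∂_2: C_2 → C_1 acts by ∂[p,q,r] = [q,r] − [p,r] + [p,q]. For instance
  ∂[v_7,v_8,v_9] = [v_8,v_9] − [v_7,v_9] + [v_7,v_8],
  ∂[v_0,v_3,v_7] = [v_3,v_7] − [v_0,v_7] + [v_0,v_3].
The 30×18 boundary matrix has rank 18 and Smith normal form diag(1,1,1,1,1,1,1,1,1,1,1,1,1,1,1,1,1,2).

From H_k ≅ ker(∂_k) / im(∂_{k+1}) we obtain:

  H_0: rank C_0 − rank ∂_1 = 12 − 10 = 2, and the invariant factors of ∂_1 are all 1, so H_0 = Z^2.
  H_1: rank ker ∂_1 − rank ∂_2 = (30 − 10) − 18 = 2, and ∂_2 has invariant factor 2 > 1, so H_1 = Z^2 ⊕ Z_2.
  H_2: rank ker ∂_2 − rank ∂_3 = (18 − 18) − 0 = 0, and there is no ∂_3, so H_2 = 0.

As a check, the Euler characteristic is 12 − 30 + 18 = 0, which agrees with 2 − 2 + 0 = 0.

H_0 = Z^2,  H_1 = Z^2 ⊕ Z_2,  H_2 = 0.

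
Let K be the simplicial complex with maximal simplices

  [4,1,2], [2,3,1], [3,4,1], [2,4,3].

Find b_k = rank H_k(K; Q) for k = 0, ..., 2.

b_0 = 1, b_1 = 0, b_2 = 1.

Take the total order 1 < 2 < 3 < 4 on the vertex set. Then K (dimension 2) consists of the simplices:

  0-simplices (4): [1], [2], [3], [4]
  1-simplices (6): [1,2], [1,3], [1,4], [2,3], [2,4], [3,4]
  2-simplices (4): [1,2,3], [1,2,4], [1,3,4], [2,3,4]

so the chain groups are C_0 ≅ Z^4, C_1 ≅ Z^6, C_2 ≅ Z^4.

∂_1: C_1 → C_0 sends each edge [p,q] (with p < q) to q − p. For instance
  ∂[2,3] = [3] − [2].
The 4×6 boundary matrix has rank 3 and Smith normal form diag(1,1,1).

The boundary map ∂_2: C_2 → C_1 acts by ∂[p,q,r] = [q,r] − [p,r] + [p,q]. For instance
  ∂[1,2,4] = [2,4] − [1,4] + [1,2],
  ∂[2,3,4] = [3,4] − [2,4] + [2,3].
This gives a 6×4 integer matrix of rank 3; reducing to Smith normal form yields diagonal entries (1,1,1).

From H_k ≅ ker(∂_k) / im(∂_{k+1}) we obtain:

  H_0: rank C_0 − rank ∂_1 = 4 − 3 = 1, and the invariant factors of ∂_1 are all 1, so H_0 = Z.
  H_1: rank ker ∂_1 − rank ∂_2 = (6 − 3) − 3 = 0, and the invariant factors of ∂_2 are all 1, so H_1 = 0.
  H_2: rank ker ∂_2 − rank ∂_3 = (4 − 3) − 0 = 1, and there is no ∂_3, so H_2 = Z.

As a check, the Euler characteristic is 4 − 6 + 4 = 2, which agrees with 1 − 0 + 1 = 2.

Hence the Betti numbers are b_0 = 1, b_1 = 0, b_2 = 1.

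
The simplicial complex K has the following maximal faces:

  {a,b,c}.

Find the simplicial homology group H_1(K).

H_1 = 0.

We work with the vertex ordering a < b < c. The simplices of K, each written with vertices in increasing order, are:

  0-simplices (3): a, b, c
  1-simplices (3): ab, ac, bc
  2-simplices (1): abc

so the chain groups are C_0 ≅ Z^3, C_1 ≅ Z^3, C_2 ≅ Z^1.

Boundary ∂_1: C_1 → C_0 is given by ∂[p,q] = [q] − [p]. For instance
  ∂ac = c − a.
As a 3×3 matrix over Z this has rank 2, with invariant factors (1,1).

Boundary ∂_2: C_2 → C_1 maps a triangle to the signed sum of its edges. For instance
  ∂abc = bc − ac + ab.
The resulting 3×1 matrix has rank 1, and its Smith normal form has invariant factors (1).

Now H_k = ker ∂_k / im ∂_{k+1}, so:

  H_1: rank ker ∂_1 − rank ∂_2 = (3 − 2) − 1 = 0, and the invariant factors of ∂_2 are all 1, so H_1 = 0.

(K is a triangulation of the 2-simplex.)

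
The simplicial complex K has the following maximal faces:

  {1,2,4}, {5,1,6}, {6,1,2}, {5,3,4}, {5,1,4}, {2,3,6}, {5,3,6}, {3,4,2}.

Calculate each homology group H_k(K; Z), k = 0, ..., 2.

K has 6 vertices, 12 edges, 8 triangles.
rank ∂_0 = 0, rank ∂_1 = 5 ⇒ b_0 = 6 − 0 − 5 = 1; all invariant factors of ∂_1 are 1 so no torsion. So H_0 = Z.
rank ∂_1 = 5, rank ∂_2 = 7 ⇒ b_1 = 12 − 5 − 7 = 0; all invariant factors of ∂_2 are 1 so no torsion. So H_1 = 0.
rank ∂_2 = 7, rank ∂_3 = 0 ⇒ b_2 = 8 − 7 − 0 = 1. So H_2 = Z.

H_0 ≅ Z,  H_1 = 0,  H_2 ≅ Z.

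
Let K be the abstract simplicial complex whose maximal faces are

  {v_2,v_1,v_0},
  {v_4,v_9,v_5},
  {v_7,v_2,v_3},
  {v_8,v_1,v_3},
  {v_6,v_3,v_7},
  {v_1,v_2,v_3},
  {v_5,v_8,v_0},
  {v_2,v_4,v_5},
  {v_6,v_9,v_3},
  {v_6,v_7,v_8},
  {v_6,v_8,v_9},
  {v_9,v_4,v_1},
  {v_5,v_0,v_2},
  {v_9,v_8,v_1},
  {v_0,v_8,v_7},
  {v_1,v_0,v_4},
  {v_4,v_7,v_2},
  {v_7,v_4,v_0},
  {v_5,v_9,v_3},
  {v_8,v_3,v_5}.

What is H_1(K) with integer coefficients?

We work with the vertex ordering v_0 < v_1 < v_2 < v_3 < v_4 < v_5 < v_6 < v_7 < v_8 < v_9. The simplices of K, each written with vertices in increasing order, are:

  0-simplices (10): [v_0], [v_1], [v_2], [v_3], [v_4], [v_5], [v_6], [v_7], [v_8], [v_9]
  1-simplices (30): (30 of them)
  2-simplices (20): (20 of them)

so the chain groups are C_0 ≅ Z^10, C_1 ≅ Z^30, C_2 ≅ Z^20.

∂_1: C_1 → C_0 maps an edge to its endpoints' difference, ∂[p,q] = q − p. For instance
  ∂[v_0,v_4] = [v_4] − [v_0].
The 10×30 boundary matrix has rank 9 and Smith normal form diag(1,1,1,1,1,1,1,1,1).

Boundary ∂_2: C_2 → C_1 acts by ∂[p,q,r] = [q,r] − [p,r] + [p,q]. For instance
  ∂[v_0,v_4,v_7] = [v_4,v_7] − [v_0,v_7] + [v_0,v_4],
  ∂[v_1,v_3,v_8] = [v_3,v_8] − [v_1,v_8] + [v_1,v_3].
The resulting 30×20 matrix has rank 20, and its Smith normal form has invariant factors (1,1,1,1,1,1,1,1,1,1,1,1,1,1,1,1,1,1,1,2).

Computing H_k = (kernel of ∂_k) / (image of ∂_{k+1}):

  H_1: rank ker ∂_1 − rank ∂_2 = (30 − 9) − 20 = 1, and ∂_2 has invariant factor 2 > 1, so H_1 ≅ Z ⊕ Z_2.

(K is a triangulation of the Klein bottle.)

H_1 ≅ Z ⊕ Z_2.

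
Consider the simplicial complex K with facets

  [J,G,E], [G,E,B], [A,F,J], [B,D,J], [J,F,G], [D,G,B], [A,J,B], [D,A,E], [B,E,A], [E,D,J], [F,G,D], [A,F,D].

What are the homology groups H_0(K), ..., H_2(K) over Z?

H_0 = Z,  H_1 = Z/2Z,  H_2 = 0.

Order the vertices as A < B < D < E < F < G < J. Listing each simplex with vertices in this order, K has dimension 2 with simplices:

  0-simplices (7): A, B, D, E, F, G, J
  1-simplices (18): AB, AD, AE, AF, AJ, BD, BE, BG, BJ, DE, DF, DG, DJ, EG, EJ, FG, FJ, GJ
  2-simplices (12): ABE, ABJ, ADE, ADF, AFJ, BDG, BDJ, BEG, DEJ, DFG, EGJ, FGJ

Hence C_0 ≅ Z^7, C_1 ≅ Z^18, C_2 ≅ Z^12.

Boundary ∂_1: C_1 → C_0 is given by ∂[p,q] = [q] − [p].
The 7×18 boundary matrix has rank 6 and Smith normal form diag(1,1,1,1,1,1).

The boundary map ∂_2: C_2 → C_1 acts by ∂[p,q,r] = [q,r] − [p,r] + [p,q]. For instance
  ∂ABJ = BJ − AJ + AB,
  ∂DEJ = EJ − DJ + DE.
As a 18×12 matrix over Z this has rank 12, with invariant factors (1,1,1,1,1,1,1,1,1,1,1,2).

From H_k ≅ ker(∂_k) / im(∂_{k+1}) we obtain:

  H_0: rank C_0 − rank ∂_1 = 7 − 6 = 1, and the invariant factors of ∂_1 are all 1, so H_0 = Z.
  H_1: rank ker ∂_1 − rank ∂_2 = (18 − 6) − 12 = 0, and ∂_2 has invariant factor 2 > 1, so H_1 = Z/2Z.
  H_2: rank ker ∂_2 − rank ∂_3 = (12 − 12) − 0 = 0, and there is no ∂_3, so H_2 = 0.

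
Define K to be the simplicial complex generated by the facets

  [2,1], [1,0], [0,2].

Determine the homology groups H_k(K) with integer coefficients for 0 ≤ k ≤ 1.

Fix the vertex order 0 < 1 < 2 and write every simplex with vertices in increasing order. Then dim K = 1 and the simplices of K are:

  0-simplices (3): [0], [1], [2]
  1-simplices (3): [0,1], [0,2], [1,2]

Hence C_0 ≅ Z^3, C_1 ≅ Z^3.

The boundary map ∂_1: C_1 → C_0 maps an edge to its endpoints' difference, ∂[p,q] = q − p. For instance
  ∂[0,2] = [2] − [0].
The resulting 3×3 matrix has rank 2, and its Smith normal form has invariant factors (1,1).

Now H_k = ker ∂_k / im ∂_{k+1}, so:

  H_0: rank C_0 − rank ∂_1 = 3 − 2 = 1, and the invariant factors of ∂_1 are all 1, so H_0 ≅ Z.
  H_1: rank ker ∂_1 − rank ∂_2 = (3 − 2) − 0 = 1, and there is no ∂_2, so H_1 ≅ Z.

(K is a triangulation of the circle S^1.)

H_0 = Z,  H_1 = Z.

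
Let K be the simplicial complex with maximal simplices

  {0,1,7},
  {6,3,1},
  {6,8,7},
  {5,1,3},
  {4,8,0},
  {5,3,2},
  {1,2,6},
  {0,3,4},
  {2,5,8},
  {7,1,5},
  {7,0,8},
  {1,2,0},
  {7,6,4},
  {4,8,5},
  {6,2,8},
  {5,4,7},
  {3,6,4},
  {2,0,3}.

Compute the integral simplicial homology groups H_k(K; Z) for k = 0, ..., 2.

H_0 = Z,  H_1 = Z × Z/2,  H_2 = 0.

Take the total order 0 < 1 < 2 < 3 < 4 < 5 < 6 < 7 < 8 on the vertex set. Then K (dimension 2) consists of the simplices:

  0-simplices (9): [0], [1], [2], [3], [4], [5], [6], [7], [8]
  1-simplices (27): (27 of them)
  2-simplices (18): [0,1,2], [0,1,7], [0,2,3], [0,3,4], [0,4,8], [0,7,8], [1,2,6], [1,3,5], [1,3,6], [1,5,7], [2,3,5], [2,5,8], [2,6,8], [3,4,6], [4,5,7], [4,5,8], [4,6,7], [6,7,8]

so the chain groups are C_0 ≅ Z^9, C_1 ≅ Z^27, C_2 ≅ Z^18.

Boundary ∂_1: C_1 → C_0 is given by ∂[p,q] = [q] − [p]. For instance
  ∂[0,8] = [8] − [0].
The 9×27 boundary matrix has rank 8 and Smith normal form diag(1,1,1,1,1,1,1,1).

∂_2: C_2 → C_1 acts by ∂[p,q,r] = [q,r] − [p,r] + [p,q]. For instance
  ∂[0,1,7] = [1,7] − [0,7] + [0,1],
  ∂[6,7,8] = [7,8] − [6,8] + [6,7].
The resulting 27×18 matrix has rank 18, and its Smith normal form has invariant factors (1,1,1,1,1,1,1,1,1,1,1,1,1,1,1,1,1,2).

Now H_k = ker ∂_k / im ∂_{k+1}, so:

  H_0: rank C_0 − rank ∂_1 = 9 − 8 = 1, and the invariant factors of ∂_1 are all 1, so H_0 = Z.
  H_1: rank ker ∂_1 − rank ∂_2 = (27 − 8) − 18 = 1, and ∂_2 has invariant factor 2 > 1, so H_1 = Z × Z/2.
  H_2: rank ker ∂_2 − rank ∂_3 = (18 − 18) − 0 = 0, and there is no ∂_3, so H_2 = 0.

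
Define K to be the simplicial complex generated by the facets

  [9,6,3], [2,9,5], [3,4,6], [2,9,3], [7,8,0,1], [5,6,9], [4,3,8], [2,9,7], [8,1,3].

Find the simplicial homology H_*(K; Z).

H_0 = Z,  H_1 = Z,  H_2 = 0,  H_3 = 0.

Take the total order 0 < 1 < 2 < 3 < 4 < 5 < 6 < 7 < 8 < 9 on the vertex set. Then K (dimension 3) consists of the simplices:

  0-simplices (10): [0], [1], [2], [3], [4], [5], [6], [7], [8], [9]
  1-simplices (21): [0,1], [0,7], [0,8], [1,3], [1,7], [1,8], [2,3], [2,5], [2,7], [2,9], [3,4], [3,6], [3,8], [3,9], [4,6], [4,8], [5,6], [5,9], [6,9], [7,8], [7,9]
  2-simplices (12): [0,1,7], [0,1,8], [0,7,8], [1,3,8], [1,7,8], [2,3,9], [2,5,9], [2,7,9], [3,4,6], [3,4,8], [3,6,9], [5,6,9]
  3-simplices (1): [0,1,7,8]

giving chain groups C_0 ≅ Z^10, C_1 ≅ Z^21, C_2 ≅ Z^12, C_3 ≅ Z^1.

The boundary map ∂_1: C_1 → C_0 maps an edge to its endpoints' difference, ∂[p,q] = q − p. For instance
  ∂[0,1] = [1] − [0].
The 10×21 boundary matrix has rank 9 and Smith normal form diag(1,1,1,1,1,1,1,1,1).

∂_2: C_2 → C_1 acts by ∂[p,q,r] = [q,r] − [p,r] + [p,q]. For instance
  ∂[0,7,8] = [7,8] − [0,8] + [0,7],
  ∂[2,3,9] = [3,9] − [2,9] + [2,3].
The resulting 21×12 matrix has rank 11, and its Smith normal form has invariant factors (1,1,1,1,1,1,1,1,1,1,1).

Boundary ∂_3: C_3 → C_2 sends each 3-simplex σ to the alternating sum Σ_i (−1)^i (σ with its i-th vertex removed). For instance
  ∂[0,1,7,8] = [1,7,8] − [0,7,8] + [0,1,8] − [0,1,7].
The 12×1 boundary matrix has rank 1 and Smith normal form diag(1).

Reading off H_k = ker ∂_k / im ∂_{k+1}:

  H_0: rank C_0 − rank ∂_1 = 10 − 9 = 1, and the invariant factors of ∂_1 are all 1, so H_0 = Z.
  H_1: rank ker ∂_1 − rank ∂_2 = (21 − 9) − 11 = 1, and the invariant factors of ∂_2 are all 1, so H_1 = Z.
  H_2: rank ker ∂_2 − rank ∂_3 = (12 − 11) − 1 = 0, and the invariant factors of ∂_3 are all 1, so H_2 = 0.
  H_3: rank ker ∂_3 − rank ∂_4 = (1 − 1) − 0 = 0, and there is no ∂_4, so H_3 = 0.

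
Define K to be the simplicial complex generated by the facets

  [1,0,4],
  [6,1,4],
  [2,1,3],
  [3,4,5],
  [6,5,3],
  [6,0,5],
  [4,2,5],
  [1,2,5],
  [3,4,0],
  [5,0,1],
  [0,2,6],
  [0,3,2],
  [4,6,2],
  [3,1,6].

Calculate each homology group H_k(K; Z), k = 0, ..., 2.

H_0 ≅ Z,  H_1 ≅ Z^2,  H_2 ≅ Z.

Order the vertices as 0 < 1 < 2 < 3 < 4 < 5 < 6. Listing each simplex with vertices in this order, K has dimension 2 with simplices:

  0-simplices (7): [0], [1], [2], [3], [4], [5], [6]
  1-simplices (21): [0,1], [0,2], [0,3], [0,4], [0,5], [0,6], [1,2], [1,3], [1,4], [1,5], [1,6], [2,3], [2,4], [2,5], [2,6], [3,4], [3,5], [3,6], [4,5], [4,6], [5,6]
  2-simplices (14): [0,1,4], [0,1,5], [0,2,3], [0,2,6], [0,3,4], [0,5,6], [1,2,3], [1,2,5], [1,3,6], [1,4,6], [2,4,5], [2,4,6], [3,4,5], [3,5,6]

Hence C_0 ≅ Z^7, C_1 ≅ Z^21, C_2 ≅ Z^14.

The boundary map ∂_1: C_1 → C_0 maps an edge to its endpoints' difference, ∂[p,q] = q − p. For instance
  ∂[3,6] = [6] − [3].
This gives a 7×21 integer matrix of rank 6; reducing to Smith normal form yields diagonal entries (1,1,1,1,1,1).

Boundary ∂_2: C_2 → C_1 acts by ∂[p,q,r] = [q,r] − [p,r] + [p,q]. For instance
  ∂[1,4,6] = [4,6] − [1,6] + [1,4],
  ∂[2,4,6] = [4,6] − [2,6] + [2,4].
As a 21×14 matrix over Z this has rank 13, with invariant factors (1,1,1,1,1,1,1,1,1,1,1,1,1).

Now H_k = ker ∂_k / im ∂_{k+1}, so:

  H_0: rank C_0 − rank ∂_1 = 7 − 6 = 1, and the invariant factors of ∂_1 are all 1, so H_0 ≅ Z.
  H_1: rank ker ∂_1 − rank ∂_2 = (21 − 6) − 13 = 2, and the invariant factors of ∂_2 are all 1, so H_1 ≅ Z^2.
  H_2: rank ker ∂_2 − rank ∂_3 = (14 − 13) − 0 = 1, and there is no ∂_3, so H_2 ≅ Z.

(K is a triangulation of the torus T^2.)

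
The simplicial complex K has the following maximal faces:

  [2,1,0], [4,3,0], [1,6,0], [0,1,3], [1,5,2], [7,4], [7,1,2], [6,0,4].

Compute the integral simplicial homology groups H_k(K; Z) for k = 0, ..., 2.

H_0 ≅ Z,  H_1 ≅ Z,  H_2 = 0.

We work with the vertex ordering 0 < 1 < 2 < 3 < 4 < 5 < 6 < 7. The simplices of K, each written with vertices in increasing order, are:

  0-simplices (8): [0], [1], [2], [3], [4], [5], [6], [7]
  1-simplices (15): [0,1], [0,2], [0,3], [0,4], [0,6], [1,2], [1,3], [1,5], [1,6], [1,7], [2,5], [2,7], [3,4], [4,6], [4,7]
  2-simplices (7): [0,1,2], [0,1,3], [0,1,6], [0,3,4], [0,4,6], [1,2,5], [1,2,7]

so the chain groups are C_0 ≅ Z^8, C_1 ≅ Z^15, C_2 ≅ Z^7.

Boundary ∂_1: C_1 → C_0 is given by ∂[p,q] = [q] − [p]. For instance
  ∂[4,6] = [6] − [4].
The resulting 8×15 matrix has rank 7, and its Smith normal form has invariant factors (1,1,1,1,1,1,1).

Boundary ∂_2: C_2 → C_1 acts by ∂[p,q,r] = [q,r] − [p,r] + [p,q]. For instance
  ∂[1,2,5] = [2,5] − [1,5] + [1,2],
  ∂[0,4,6] = [4,6] − [0,6] + [0,4].
The 15×7 boundary matrix has rank 7 and Smith normal form diag(1,1,1,1,1,1,1).

From H_k ≅ ker(∂_k) / im(∂_{k+1}) we obtain:

  H_0: rank C_0 − rank ∂_1 = 8 − 7 = 1, and the invariant factors of ∂_1 are all 1, so H_0 ≅ Z.
  H_1: rank ker ∂_1 − rank ∂_2 = (15 − 7) − 7 = 1, and the invariant factors of ∂_2 are all 1, so H_1 ≅ Z.
  H_2: rank ker ∂_2 − rank ∂_3 = (7 − 7) − 0 = 0, and there is no ∂_3, so H_2 ≅ 0.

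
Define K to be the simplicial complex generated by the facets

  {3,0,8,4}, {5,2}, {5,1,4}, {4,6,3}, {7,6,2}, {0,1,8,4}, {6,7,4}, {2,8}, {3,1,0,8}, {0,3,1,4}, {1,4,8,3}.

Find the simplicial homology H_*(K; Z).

Fix the vertex order 0 < 1 < 2 < 3 < 4 < 5 < 6 < 7 < 8 and write every simplex with vertices in increasing order. Then dim K = 3 and the simplices of K are:

  0-simplices (9): [0], [1], [2], [3], [4], [5], [6], [7], [8]
  1-simplices (20): [0,1], [0,3], [0,4], [0,8], [1,3], [1,4], [1,5], [1,8], [2,5], [2,6], [2,7], [2,8], [3,4], [3,6], [3,8], [4,5], [4,6], [4,7], [4,8], [6,7]
  2-simplices (14): [0,1,3], [0,1,4], [0,1,8], [0,3,4], [0,3,8], [0,4,8], [1,3,4], [1,3,8], [1,4,5], [1,4,8], [2,6,7], [3,4,6], [3,4,8], [4,6,7]
  3-simplices (5): [0,1,3,4], [0,1,3,8], [0,1,4,8], [0,3,4,8], [1,3,4,8]

giving chain groups C_0 ≅ Z^9, C_1 ≅ Z^20, C_2 ≅ Z^14, C_3 ≅ Z^5.

The boundary map ∂_1: C_1 → C_0 sends each edge [p,q] (with p < q) to q − p.
This gives a 9×20 integer matrix of rank 8; reducing to Smith normal form yields diagonal entries (1,1,1,1,1,1,1,1).

Boundary ∂_2: C_2 → C_1 sends each 2-simplex [p,q,r] to [q,r] − [p,r] + [p,q]. For instance
  ∂[0,1,3] = [1,3] − [0,3] + [0,1],
  ∂[1,3,4] = [3,4] − [1,4] + [1,3].
This gives a 20×14 integer matrix of rank 10; reducing to Smith normal form yields diagonal entries (1,1,1,1,1,1,1,1,1,1).

Boundary ∂_3: C_3 → C_2 sends each 3-simplex σ to the alternating sum Σ_i (−1)^i (σ with its i-th vertex removed). For instance
  ∂[0,1,3,4] = [1,3,4] − [0,3,4] + [0,1,4] − [0,1,3],
  ∂[0,1,4,8] = [1,4,8] − [0,4,8] + [0,1,8] − [0,1,4].
The 14×5 boundary matrix has rank 4 and Smith normal form diag(1,1,1,1).

Now H_k = ker ∂_k / im ∂_{k+1}, so:

  H_0: rank C_0 − rank ∂_1 = 9 − 8 = 1, and the invariant factors of ∂_1 are all 1, so H_0 ≅ Z.
  H_1: rank ker ∂_1 − rank ∂_2 = (20 − 8) − 10 = 2, and the invariant factors of ∂_2 are all 1, so H_1 ≅ Z^2.
  H_2: rank ker ∂_2 − rank ∂_3 = (14 − 10) − 4 = 0, and the invariant factors of ∂_3 are all 1, so H_2 ≅ 0.
  H_3: rank ker ∂_3 − rank ∂_4 = (5 − 4) − 0 = 1, and there is no ∂_4, so H_3 ≅ Z.

H_0 = Z,  H_1 = Z^2,  H_2 = 0,  H_3 = Z.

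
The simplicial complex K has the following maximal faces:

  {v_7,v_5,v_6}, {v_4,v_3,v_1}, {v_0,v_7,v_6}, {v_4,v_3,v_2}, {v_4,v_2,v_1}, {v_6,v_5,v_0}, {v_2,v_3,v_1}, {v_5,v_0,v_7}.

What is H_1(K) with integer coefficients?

H_1 = 0.

We work with the vertex ordering v_0 < v_1 < v_2 < v_3 < v_4 < v_5 < v_6 < v_7. The simplices of K, each written with vertices in increasing order, are:

  0-simplices (8): [v_0], [v_1], [v_2], [v_3], [v_4], [v_5], [v_6], [v_7]
  1-simplices (12): [v_0,v_5], [v_0,v_6], [v_0,v_7], [v_1,v_2], [v_1,v_3], [v_1,v_4], [v_2,v_3], [v_2,v_4], [v_3,v_4], [v_5,v_6], [v_5,v_7], [v_6,v_7]
  2-simplices (8): [v_0,v_5,v_6], [v_0,v_5,v_7], [v_0,v_6,v_7], [v_1,v_2,v_3], [v_1,v_2,v_4], [v_1,v_3,v_4], [v_2,v_3,v_4], [v_5,v_6,v_7]

Hence C_0 ≅ Z^8, C_1 ≅ Z^12, C_2 ≅ Z^8.

∂_1: C_1 → C_0 is given by ∂[p,q] = [q] − [p].
The 8×12 boundary matrix has rank 6 and Smith normal form diag(1,1,1,1,1,1).

The boundary map ∂_2: C_2 → C_1 sends each 2-simplex [p,q,r] to [q,r] − [p,r] + [p,q]. For instance
  ∂[v_0,v_5,v_7] = [v_5,v_7] − [v_0,v_7] + [v_0,v_5],
  ∂[v_1,v_3,v_4] = [v_3,v_4] − [v_1,v_4] + [v_1,v_3].
As a 12×8 matrix over Z this has rank 6, with invariant factors (1,1,1,1,1,1).

Now H_k = ker ∂_k / im ∂_{k+1}, so:

  H_1: rank ker ∂_1 − rank ∂_2 = (12 − 6) − 6 = 0, and the invariant factors of ∂_2 are all 1, so H_1 = 0.

(K is a triangulation of the disjoint union of the 2-sphere S^2 and the 2-sphere S^2.)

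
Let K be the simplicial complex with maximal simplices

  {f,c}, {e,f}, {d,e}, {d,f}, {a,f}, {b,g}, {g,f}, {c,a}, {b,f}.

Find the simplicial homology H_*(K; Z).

K has 7 vertices, 9 edges.
rank ∂_0 = 0, rank ∂_1 = 6 ⇒ b_0 = 7 − 0 − 6 = 1; all invariant factors of ∂_1 are 1 so no torsion. So H_0 = Z.
rank ∂_1 = 6, rank ∂_2 = 0 ⇒ b_1 = 9 − 6 − 0 = 3. So H_1 = Z^3.

H_0 = Z,  H_1 = Z^3.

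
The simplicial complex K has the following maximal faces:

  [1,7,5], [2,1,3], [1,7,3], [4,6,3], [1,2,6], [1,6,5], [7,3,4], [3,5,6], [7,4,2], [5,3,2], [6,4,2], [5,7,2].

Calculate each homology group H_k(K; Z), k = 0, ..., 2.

H_0 ≅ Z,  H_1 ≅ Z/2Z,  H_2 = 0.

Fix the vertex order 1 < 2 < 3 < 4 < 5 < 6 < 7 and write every simplex with vertices in increasing order. Then dim K = 2 and the simplices of K are:

  0-simplices (7): [1], [2], [3], [4], [5], [6], [7]
  1-simplices (18): [1,2], [1,3], [1,5], [1,6], [1,7], [2,3], [2,4], [2,5], [2,6], [2,7], [3,4], [3,5], [3,6], [3,7], [4,6], [4,7], [5,6], [5,7]
  2-simplices (12): [1,2,3], [1,2,6], [1,3,7], [1,5,6], [1,5,7], [2,3,5], [2,4,6], [2,4,7], [2,5,7], [3,4,6], [3,4,7], [3,5,6]

Hence C_0 ≅ Z^7, C_1 ≅ Z^18, C_2 ≅ Z^12.

The boundary map ∂_1: C_1 → C_0 sends each edge [p,q] (with p < q) to q − p.
The 7×18 boundary matrix has rank 6 and Smith normal form diag(1,1,1,1,1,1).

The boundary map ∂_2: C_2 → C_1 maps a triangle to the signed sum of its edges. For instance
  ∂[1,5,7] = [5,7] − [1,7] + [1,5],
  ∂[2,4,6] = [4,6] − [2,6] + [2,4].
The resulting 18×12 matrix has rank 12, and its Smith normal form has invariant factors (1,1,1,1,1,1,1,1,1,1,1,2).

From H_k ≅ ker(∂_k) / im(∂_{k+1}) we obtain:

  H_0: rank C_0 − rank ∂_1 = 7 − 6 = 1, and the invariant factors of ∂_1 are all 1, so H_0 = Z.
  H_1: rank ker ∂_1 − rank ∂_2 = (18 − 6) − 12 = 0, and ∂_2 has invariant factor 2 > 1, so H_1 = Z/2Z.
  H_2: rank ker ∂_2 − rank ∂_3 = (12 − 12) − 0 = 0, and there is no ∂_3, so H_2 = 0.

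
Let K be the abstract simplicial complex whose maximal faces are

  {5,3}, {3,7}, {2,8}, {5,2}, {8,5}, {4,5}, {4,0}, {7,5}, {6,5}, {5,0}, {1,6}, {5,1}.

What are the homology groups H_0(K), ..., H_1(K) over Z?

K has 9 vertices, 12 edges.
rank ∂_0 = 0, rank ∂_1 = 8 ⇒ b_0 = 9 − 0 − 8 = 1; all invariant factors of ∂_1 are 1 so no torsion. So H_0 ≅ Z.
rank ∂_1 = 8, rank ∂_2 = 0 ⇒ b_1 = 12 − 8 − 0 = 4. So H_1 ≅ Z^4.

H_0 ≅ Z,  H_1 ≅ Z^4.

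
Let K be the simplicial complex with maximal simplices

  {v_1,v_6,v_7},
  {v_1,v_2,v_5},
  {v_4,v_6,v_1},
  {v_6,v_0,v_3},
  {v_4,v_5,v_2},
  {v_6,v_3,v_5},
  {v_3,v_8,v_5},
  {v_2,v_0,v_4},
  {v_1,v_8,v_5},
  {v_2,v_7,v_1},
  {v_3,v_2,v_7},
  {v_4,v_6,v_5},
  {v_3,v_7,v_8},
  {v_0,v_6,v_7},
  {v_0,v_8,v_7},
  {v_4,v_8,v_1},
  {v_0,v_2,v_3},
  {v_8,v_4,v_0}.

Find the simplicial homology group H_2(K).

H_2 ≅ 0.

We work with the vertex ordering v_0 < v_1 < v_2 < v_3 < v_4 < v_5 < v_6 < v_7 < v_8. The simplices of K, each written with vertices in increasing order, are:

  0-simplices (9): [v_0], [v_1], [v_2], [v_3], [v_4], [v_5], [v_6], [v_7], [v_8]
  1-simplices (27): (27 of them)
  2-simplices (18): (18 of them)

Hence C_0 ≅ Z^9, C_1 ≅ Z^27, C_2 ≅ Z^18.

The boundary map ∂_1: C_1 → C_0 is given by ∂[p,q] = [q] − [p].
As a 9×27 matrix over Z this has rank 8, with invariant factors (1,1,1,1,1,1,1,1).

The boundary map ∂_2: C_2 → C_1 maps a triangle to the signed sum of its edges. For instance
  ∂[v_1,v_2,v_5] = [v_2,v_5] − [v_1,v_5] + [v_1,v_2],
  ∂[v_0,v_7,v_8] = [v_7,v_8] − [v_0,v_8] + [v_0,v_7].
This gives a 27×18 integer matrix of rank 18; reducing to Smith normal form yields diagonal entries (1,1,1,1,1,1,1,1,1,1,1,1,1,1,1,1,1,2).

From H_k ≅ ker(∂_k) / im(∂_{k+1}) we obtain:

  H_2: rank ker ∂_2 − rank ∂_3 = (18 − 18) − 0 = 0, and there is no ∂_3, so H_2 ≅ 0.

(K is a triangulation of the Klein bottle.)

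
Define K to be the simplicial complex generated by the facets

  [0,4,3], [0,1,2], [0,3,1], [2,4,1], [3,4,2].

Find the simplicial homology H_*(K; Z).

K has 5 vertices, 10 edges, 5 triangles.
rank ∂_0 = 0, rank ∂_1 = 4 ⇒ b_0 = 5 − 0 − 4 = 1; all invariant factors of ∂_1 are 1 so no torsion. So H_0 = Z.
rank ∂_1 = 4, rank ∂_2 = 5 ⇒ b_1 = 10 − 4 − 5 = 1; all invariant factors of ∂_2 are 1 so no torsion. So H_1 = Z.
rank ∂_2 = 5, rank ∂_3 = 0 ⇒ b_2 = 5 − 5 − 0 = 0. So H_2 = 0.

H_0 = Z,  H_1 = Z,  H_2 = 0.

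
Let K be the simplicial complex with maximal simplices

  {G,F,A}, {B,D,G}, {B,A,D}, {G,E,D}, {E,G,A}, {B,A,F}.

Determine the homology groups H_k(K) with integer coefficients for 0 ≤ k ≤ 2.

K has 6 vertices, 12 edges, 6 triangles.
rank ∂_0 = 0, rank ∂_1 = 5 ⇒ b_0 = 6 − 0 − 5 = 1; all invariant factors of ∂_1 are 1 so no torsion. So H_0 = Z.
rank ∂_1 = 5, rank ∂_2 = 6 ⇒ b_1 = 12 − 5 − 6 = 1; all invariant factors of ∂_2 are 1 so no torsion. So H_1 = Z.
rank ∂_2 = 6, rank ∂_3 = 0 ⇒ b_2 = 6 − 6 − 0 = 0. So H_2 = 0.

H_0 = Z,  H_1 = Z,  H_2 = 0.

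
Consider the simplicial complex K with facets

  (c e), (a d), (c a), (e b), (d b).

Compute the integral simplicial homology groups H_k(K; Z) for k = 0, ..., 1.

We work with the vertex ordering a < b < c < d < e. The simplices of K, each written with vertices in increasing order, are:

  0-simplices (5): a, b, c, d, e
  1-simplices (5): ac, ad, bd, be, ce

Hence C_0 ≅ Z^5, C_1 ≅ Z^5.

Boundary ∂_1: C_1 → C_0 sends each edge [p,q] (with p < q) to q − p. For instance
  ∂bd = d − b.
The 5×5 boundary matrix has rank 4 and Smith normal form diag(1,1,1,1).

Reading off H_k = ker ∂_k / im ∂_{k+1}:

  H_0: rank C_0 − rank ∂_1 = 5 − 4 = 1, and the invariant factors of ∂_1 are all 1, so H_0 ≅ Z.
  H_1: rank ker ∂_1 − rank ∂_2 = (5 − 4) − 0 = 1, and there is no ∂_2, so H_1 ≅ Z.

As a check, the Euler characteristic is 5 − 5 = 0, which agrees with 1 − 1 = 0.
(K is a triangulation of the circle S^1.)

H_0 ≅ Z,  H_1 ≅ Z.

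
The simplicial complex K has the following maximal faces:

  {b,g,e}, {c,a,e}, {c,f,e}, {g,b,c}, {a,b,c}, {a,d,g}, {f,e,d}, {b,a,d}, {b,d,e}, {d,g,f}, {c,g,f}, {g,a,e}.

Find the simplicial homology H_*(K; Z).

Fix the vertex order a < b < c < d < e < f < g and write every simplex with vertices in increasing order. Then dim K = 2 and the simplices of K are:

  0-simplices (7): a, b, c, d, e, f, g
  1-simplices (18): ab, ac, ad, ae, ag, bc, bd, be, bg, ce, cf, cg, de, df, dg, ef, eg, fg
  2-simplices (12): abc, abd, ace, adg, aeg, bcg, bde, beg, cef, cfg, def, dfg

giving chain groups C_0 ≅ Z^7, C_1 ≅ Z^18, C_2 ≅ Z^12.

∂_1: C_1 → C_0 maps an edge to its endpoints' difference, ∂[p,q] = q − p. For instance
  ∂bc = c − b.
The 7×18 boundary matrix has rank 6 and Smith normal form diag(1,1,1,1,1,1).

Boundary ∂_2: C_2 → C_1 maps a triangle to the signed sum of its edges. For instance
  ∂beg = eg − bg + be,
  ∂def = ef − df + de.
As a 18×12 matrix over Z this has rank 12, with invariant factors (1,1,1,1,1,1,1,1,1,1,1,2).

From H_k ≅ ker(∂_k) / im(∂_{k+1}) we obtain:

  H_0: rank C_0 − rank ∂_1 = 7 − 6 = 1, and the invariant factors of ∂_1 are all 1, so H_0 ≅ Z.
  H_1: rank ker ∂_1 − rank ∂_2 = (18 − 6) − 12 = 0, and ∂_2 has invariant factor 2 > 1, so H_1 ≅ Z/2Z.
  H_2: rank ker ∂_2 − rank ∂_3 = (12 − 12) − 0 = 0, and there is no ∂_3, so H_2 ≅ 0.

As a check, the Euler characteristic is 7 − 18 + 12 = 1, which agrees with 1 − 0 + 0 = 1.

H_0 ≅ Z,  H_1 ≅ Z/2Z,  H_2 = 0.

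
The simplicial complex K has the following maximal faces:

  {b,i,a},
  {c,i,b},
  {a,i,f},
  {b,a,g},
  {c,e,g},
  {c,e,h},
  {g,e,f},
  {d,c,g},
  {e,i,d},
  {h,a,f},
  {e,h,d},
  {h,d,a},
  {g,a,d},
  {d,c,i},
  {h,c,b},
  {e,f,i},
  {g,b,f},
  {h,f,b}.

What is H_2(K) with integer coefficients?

H_2 = 0.

We work with the vertex ordering a < b < c < d < e < f < g < h < i. The simplices of K, each written with vertices in increasing order, are:

  0-simplices (9): a, b, c, d, e, f, g, h, i
  1-simplices (27): ab, ad, af, ag, ah, ai, bc, bf, bg, bh, bi, cd, ce, cg, ch, ci, de, dg, dh, di, ef, eg, eh, ei, fg, fh, fi
  2-simplices (18): abg, abi, adg, adh, afh, afi, bch, bci, bfg, bfh, cdg, cdi, ceg, ceh, deh, dei, efg, efi

giving chain groups C_0 ≅ Z^9, C_1 ≅ Z^27, C_2 ≅ Z^18.

∂_1: C_1 → C_0 is given by ∂[p,q] = [q] − [p]. For instance
  ∂ab = b − a.
This gives a 9×27 integer matrix of rank 8; reducing to Smith normal form yields diagonal entries (1,1,1,1,1,1,1,1).

∂_2: C_2 → C_1 acts by ∂[p,q,r] = [q,r] − [p,r] + [p,q]. For instance
  ∂abg = bg − ag + ab,
  ∂abi = bi − ai + ab.
As a 27×18 matrix over Z this has rank 18, with invariant factors (1,1,1,1,1,1,1,1,1,1,1,1,1,1,1,1,1,2).

From H_k ≅ ker(∂_k) / im(∂_{k+1}) we obtain:

  H_2: rank ker ∂_2 − rank ∂_3 = (18 − 18) − 0 = 0, and there is no ∂_3, so H_2 ≅ 0.

(K is a triangulation of the Klein bottle.)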